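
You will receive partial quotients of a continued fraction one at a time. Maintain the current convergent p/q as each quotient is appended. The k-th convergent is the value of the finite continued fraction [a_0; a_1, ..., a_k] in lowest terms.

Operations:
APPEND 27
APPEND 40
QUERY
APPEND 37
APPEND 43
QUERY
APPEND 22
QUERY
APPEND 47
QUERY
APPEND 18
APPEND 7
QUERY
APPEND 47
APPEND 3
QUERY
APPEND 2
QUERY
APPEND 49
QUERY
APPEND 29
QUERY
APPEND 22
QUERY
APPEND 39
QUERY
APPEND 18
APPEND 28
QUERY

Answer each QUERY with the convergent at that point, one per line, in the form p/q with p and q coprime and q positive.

1081/40
1722113/63723
37926510/1403387
1784268083/66022912
226867532111/8394733533
32311653815774/1195621609095
75318236392769/2786985510044
3722905237061455/137757911601251
108039570111174964/3997766421946323
2380593447682910663/88088619194420357
92951184029744690821/3439453915004340246
47007004551556190363169/1739390708414635594226

APPEND 27: p_0 = 27·1 + 0 = 27, q_0 = 27·0 + 1 = 1 → 27/1
APPEND 40: p_1 = 40·27 + 1 = 1081, q_1 = 40·1 + 0 = 40 → 1081/40
APPEND 37: p_2 = 37·1081 + 27 = 40024, q_2 = 37·40 + 1 = 1481 → 40024/1481
APPEND 43: p_3 = 43·40024 + 1081 = 1722113, q_3 = 43·1481 + 40 = 63723 → 1722113/63723
APPEND 22: p_4 = 22·1722113 + 40024 = 37926510, q_4 = 22·63723 + 1481 = 1403387 → 37926510/1403387
APPEND 47: p_5 = 47·37926510 + 1722113 = 1784268083, q_5 = 47·1403387 + 63723 = 66022912 → 1784268083/66022912
APPEND 18: p_6 = 18·1784268083 + 37926510 = 32154752004, q_6 = 18·66022912 + 1403387 = 1189815803 → 32154752004/1189815803
APPEND 7: p_7 = 7·32154752004 + 1784268083 = 226867532111, q_7 = 7·1189815803 + 66022912 = 8394733533 → 226867532111/8394733533
APPEND 47: p_8 = 47·226867532111 + 32154752004 = 10694928761221, q_8 = 47·8394733533 + 1189815803 = 395742291854 → 10694928761221/395742291854
APPEND 3: p_9 = 3·10694928761221 + 226867532111 = 32311653815774, q_9 = 3·395742291854 + 8394733533 = 1195621609095 → 32311653815774/1195621609095
APPEND 2: p_10 = 2·32311653815774 + 10694928761221 = 75318236392769, q_10 = 2·1195621609095 + 395742291854 = 2786985510044 → 75318236392769/2786985510044
APPEND 49: p_11 = 49·75318236392769 + 32311653815774 = 3722905237061455, q_11 = 49·2786985510044 + 1195621609095 = 137757911601251 → 3722905237061455/137757911601251
APPEND 29: p_12 = 29·3722905237061455 + 75318236392769 = 108039570111174964, q_12 = 29·137757911601251 + 2786985510044 = 3997766421946323 → 108039570111174964/3997766421946323
APPEND 22: p_13 = 22·108039570111174964 + 3722905237061455 = 2380593447682910663, q_13 = 22·3997766421946323 + 137757911601251 = 88088619194420357 → 2380593447682910663/88088619194420357
APPEND 39: p_14 = 39·2380593447682910663 + 108039570111174964 = 92951184029744690821, q_14 = 39·88088619194420357 + 3997766421946323 = 3439453915004340246 → 92951184029744690821/3439453915004340246
APPEND 18: p_15 = 18·92951184029744690821 + 2380593447682910663 = 1675501905983087345441, q_15 = 18·3439453915004340246 + 88088619194420357 = 61998259089272544785 → 1675501905983087345441/61998259089272544785
APPEND 28: p_16 = 28·1675501905983087345441 + 92951184029744690821 = 47007004551556190363169, q_16 = 28·61998259089272544785 + 3439453915004340246 = 1739390708414635594226 → 47007004551556190363169/1739390708414635594226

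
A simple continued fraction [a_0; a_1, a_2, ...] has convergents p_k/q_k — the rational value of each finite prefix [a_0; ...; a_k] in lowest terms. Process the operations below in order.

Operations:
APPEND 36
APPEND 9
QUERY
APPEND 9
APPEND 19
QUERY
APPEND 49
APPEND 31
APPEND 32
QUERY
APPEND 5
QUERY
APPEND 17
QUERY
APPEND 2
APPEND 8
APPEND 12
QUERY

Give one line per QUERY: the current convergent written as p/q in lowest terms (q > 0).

APPEND 36: p_0 = 36·1 + 0 = 36, q_0 = 36·0 + 1 = 1 → 36/1
APPEND 9: p_1 = 9·36 + 1 = 325, q_1 = 9·1 + 0 = 9 → 325/9
APPEND 9: p_2 = 9·325 + 36 = 2961, q_2 = 9·9 + 1 = 82 → 2961/82
APPEND 19: p_3 = 19·2961 + 325 = 56584, q_3 = 19·82 + 9 = 1567 → 56584/1567
APPEND 49: p_4 = 49·56584 + 2961 = 2775577, q_4 = 49·1567 + 82 = 76865 → 2775577/76865
APPEND 31: p_5 = 31·2775577 + 56584 = 86099471, q_5 = 31·76865 + 1567 = 2384382 → 86099471/2384382
APPEND 32: p_6 = 32·86099471 + 2775577 = 2757958649, q_6 = 32·2384382 + 76865 = 76377089 → 2757958649/76377089
APPEND 5: p_7 = 5·2757958649 + 86099471 = 13875892716, q_7 = 5·76377089 + 2384382 = 384269827 → 13875892716/384269827
APPEND 17: p_8 = 17·13875892716 + 2757958649 = 238648134821, q_8 = 17·384269827 + 76377089 = 6608964148 → 238648134821/6608964148
APPEND 2: p_9 = 2·238648134821 + 13875892716 = 491172162358, q_9 = 2·6608964148 + 384269827 = 13602198123 → 491172162358/13602198123
APPEND 8: p_10 = 8·491172162358 + 238648134821 = 4168025433685, q_10 = 8·13602198123 + 6608964148 = 115426549132 → 4168025433685/115426549132
APPEND 12: p_11 = 12·4168025433685 + 491172162358 = 50507477366578, q_11 = 12·115426549132 + 13602198123 = 1398720787707 → 50507477366578/1398720787707

325/9
56584/1567
2757958649/76377089
13875892716/384269827
238648134821/6608964148
50507477366578/1398720787707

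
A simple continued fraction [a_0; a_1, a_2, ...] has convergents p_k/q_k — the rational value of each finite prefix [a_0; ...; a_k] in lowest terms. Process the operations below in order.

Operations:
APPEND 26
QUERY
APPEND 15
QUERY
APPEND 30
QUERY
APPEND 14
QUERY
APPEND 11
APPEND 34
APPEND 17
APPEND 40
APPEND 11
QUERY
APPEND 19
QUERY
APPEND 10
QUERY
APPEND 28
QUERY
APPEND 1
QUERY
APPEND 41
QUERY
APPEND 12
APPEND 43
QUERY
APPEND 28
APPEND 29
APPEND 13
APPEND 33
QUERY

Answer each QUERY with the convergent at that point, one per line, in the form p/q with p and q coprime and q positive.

APPEND 26: p_0 = 26·1 + 0 = 26, q_0 = 26·0 + 1 = 1 → 26/1
APPEND 15: p_1 = 15·26 + 1 = 391, q_1 = 15·1 + 0 = 15 → 391/15
APPEND 30: p_2 = 30·391 + 26 = 11756, q_2 = 30·15 + 1 = 451 → 11756/451
APPEND 14: p_3 = 14·11756 + 391 = 164975, q_3 = 14·451 + 15 = 6329 → 164975/6329
APPEND 11: p_4 = 11·164975 + 11756 = 1826481, q_4 = 11·6329 + 451 = 70070 → 1826481/70070
APPEND 34: p_5 = 34·1826481 + 164975 = 62265329, q_5 = 34·70070 + 6329 = 2388709 → 62265329/2388709
APPEND 17: p_6 = 17·62265329 + 1826481 = 1060337074, q_6 = 17·2388709 + 70070 = 40678123 → 1060337074/40678123
APPEND 40: p_7 = 40·1060337074 + 62265329 = 42475748289, q_7 = 40·40678123 + 2388709 = 1629513629 → 42475748289/1629513629
APPEND 11: p_8 = 11·42475748289 + 1060337074 = 468293568253, q_8 = 11·1629513629 + 40678123 = 17965328042 → 468293568253/17965328042
APPEND 19: p_9 = 19·468293568253 + 42475748289 = 8940053545096, q_9 = 19·17965328042 + 1629513629 = 342970746427 → 8940053545096/342970746427
APPEND 10: p_10 = 10·8940053545096 + 468293568253 = 89868829019213, q_10 = 10·342970746427 + 17965328042 = 3447672792312 → 89868829019213/3447672792312
APPEND 28: p_11 = 28·89868829019213 + 8940053545096 = 2525267266083060, q_11 = 28·3447672792312 + 342970746427 = 96877808931163 → 2525267266083060/96877808931163
APPEND 1: p_12 = 1·2525267266083060 + 89868829019213 = 2615136095102273, q_12 = 1·96877808931163 + 3447672792312 = 100325481723475 → 2615136095102273/100325481723475
APPEND 41: p_13 = 41·2615136095102273 + 2525267266083060 = 109745847165276253, q_13 = 41·100325481723475 + 96877808931163 = 4210222559593638 → 109745847165276253/4210222559593638
APPEND 12: p_14 = 12·109745847165276253 + 2615136095102273 = 1319565302078417309, q_14 = 12·4210222559593638 + 100325481723475 = 50622996196847131 → 1319565302078417309/50622996196847131
APPEND 43: p_15 = 43·1319565302078417309 + 109745847165276253 = 56851053836537220540, q_15 = 43·50622996196847131 + 4210222559593638 = 2180999059024020271 → 56851053836537220540/2180999059024020271
APPEND 28: p_16 = 28·56851053836537220540 + 1319565302078417309 = 1593149072725120592429, q_16 = 28·2180999059024020271 + 50622996196847131 = 61118596648869414719 → 1593149072725120592429/61118596648869414719
APPEND 29: p_17 = 29·1593149072725120592429 + 56851053836537220540 = 46258174162865034400981, q_17 = 29·61118596648869414719 + 2180999059024020271 = 1774620301876237047122 → 46258174162865034400981/1774620301876237047122
APPEND 13: p_18 = 13·46258174162865034400981 + 1593149072725120592429 = 602949413189970567805182, q_18 = 13·1774620301876237047122 + 61118596648869414719 = 23131182521039951027305 → 602949413189970567805182/23131182521039951027305
APPEND 33: p_19 = 33·602949413189970567805182 + 46258174162865034400981 = 19943588809431893771971987, q_19 = 33·23131182521039951027305 + 1774620301876237047122 = 765103643496194620948187 → 19943588809431893771971987/765103643496194620948187

26/1
391/15
11756/451
164975/6329
468293568253/17965328042
8940053545096/342970746427
89868829019213/3447672792312
2525267266083060/96877808931163
2615136095102273/100325481723475
109745847165276253/4210222559593638
56851053836537220540/2180999059024020271
19943588809431893771971987/765103643496194620948187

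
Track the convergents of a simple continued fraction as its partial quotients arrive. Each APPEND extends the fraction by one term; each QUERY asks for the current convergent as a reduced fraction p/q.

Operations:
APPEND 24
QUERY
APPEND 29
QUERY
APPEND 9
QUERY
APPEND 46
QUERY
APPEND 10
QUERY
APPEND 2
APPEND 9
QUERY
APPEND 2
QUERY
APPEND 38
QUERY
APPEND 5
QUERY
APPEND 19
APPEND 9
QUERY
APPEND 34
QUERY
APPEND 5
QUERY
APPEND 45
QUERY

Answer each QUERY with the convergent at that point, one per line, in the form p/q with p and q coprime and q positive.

24/1
697/29
6297/262
290359/12081
2909887/121072
57901084/2409097
121912301/5072419
4690568522/195161019
23574754911/980877514
4097072961390/170467381579
139753091599091/5814722807471
702862530956845/29244081418934
31768566984657116/1321798386659501

APPEND 24: p_0 = 24·1 + 0 = 24, q_0 = 24·0 + 1 = 1 → 24/1
APPEND 29: p_1 = 29·24 + 1 = 697, q_1 = 29·1 + 0 = 29 → 697/29
APPEND 9: p_2 = 9·697 + 24 = 6297, q_2 = 9·29 + 1 = 262 → 6297/262
APPEND 46: p_3 = 46·6297 + 697 = 290359, q_3 = 46·262 + 29 = 12081 → 290359/12081
APPEND 10: p_4 = 10·290359 + 6297 = 2909887, q_4 = 10·12081 + 262 = 121072 → 2909887/121072
APPEND 2: p_5 = 2·2909887 + 290359 = 6110133, q_5 = 2·121072 + 12081 = 254225 → 6110133/254225
APPEND 9: p_6 = 9·6110133 + 2909887 = 57901084, q_6 = 9·254225 + 121072 = 2409097 → 57901084/2409097
APPEND 2: p_7 = 2·57901084 + 6110133 = 121912301, q_7 = 2·2409097 + 254225 = 5072419 → 121912301/5072419
APPEND 38: p_8 = 38·121912301 + 57901084 = 4690568522, q_8 = 38·5072419 + 2409097 = 195161019 → 4690568522/195161019
APPEND 5: p_9 = 5·4690568522 + 121912301 = 23574754911, q_9 = 5·195161019 + 5072419 = 980877514 → 23574754911/980877514
APPEND 19: p_10 = 19·23574754911 + 4690568522 = 452610911831, q_10 = 19·980877514 + 195161019 = 18831833785 → 452610911831/18831833785
APPEND 9: p_11 = 9·452610911831 + 23574754911 = 4097072961390, q_11 = 9·18831833785 + 980877514 = 170467381579 → 4097072961390/170467381579
APPEND 34: p_12 = 34·4097072961390 + 452610911831 = 139753091599091, q_12 = 34·170467381579 + 18831833785 = 5814722807471 → 139753091599091/5814722807471
APPEND 5: p_13 = 5·139753091599091 + 4097072961390 = 702862530956845, q_13 = 5·5814722807471 + 170467381579 = 29244081418934 → 702862530956845/29244081418934
APPEND 45: p_14 = 45·702862530956845 + 139753091599091 = 31768566984657116, q_14 = 45·29244081418934 + 5814722807471 = 1321798386659501 → 31768566984657116/1321798386659501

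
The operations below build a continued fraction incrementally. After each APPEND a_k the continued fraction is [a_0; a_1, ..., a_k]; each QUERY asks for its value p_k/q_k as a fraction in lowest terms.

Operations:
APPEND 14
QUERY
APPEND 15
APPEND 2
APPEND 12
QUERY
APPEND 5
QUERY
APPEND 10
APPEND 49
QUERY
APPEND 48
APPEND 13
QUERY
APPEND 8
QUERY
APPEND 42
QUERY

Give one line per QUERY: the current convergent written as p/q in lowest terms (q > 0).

14/1
5443/387
27651/1966
13843348/984269
8655757889/615428736
69910825769/4970694847
2944910440187/209384612310

APPEND 14: p_0 = 14·1 + 0 = 14, q_0 = 14·0 + 1 = 1 → 14/1
APPEND 15: p_1 = 15·14 + 1 = 211, q_1 = 15·1 + 0 = 15 → 211/15
APPEND 2: p_2 = 2·211 + 14 = 436, q_2 = 2·15 + 1 = 31 → 436/31
APPEND 12: p_3 = 12·436 + 211 = 5443, q_3 = 12·31 + 15 = 387 → 5443/387
APPEND 5: p_4 = 5·5443 + 436 = 27651, q_4 = 5·387 + 31 = 1966 → 27651/1966
APPEND 10: p_5 = 10·27651 + 5443 = 281953, q_5 = 10·1966 + 387 = 20047 → 281953/20047
APPEND 49: p_6 = 49·281953 + 27651 = 13843348, q_6 = 49·20047 + 1966 = 984269 → 13843348/984269
APPEND 48: p_7 = 48·13843348 + 281953 = 664762657, q_7 = 48·984269 + 20047 = 47264959 → 664762657/47264959
APPEND 13: p_8 = 13·664762657 + 13843348 = 8655757889, q_8 = 13·47264959 + 984269 = 615428736 → 8655757889/615428736
APPEND 8: p_9 = 8·8655757889 + 664762657 = 69910825769, q_9 = 8·615428736 + 47264959 = 4970694847 → 69910825769/4970694847
APPEND 42: p_10 = 42·69910825769 + 8655757889 = 2944910440187, q_10 = 42·4970694847 + 615428736 = 209384612310 → 2944910440187/209384612310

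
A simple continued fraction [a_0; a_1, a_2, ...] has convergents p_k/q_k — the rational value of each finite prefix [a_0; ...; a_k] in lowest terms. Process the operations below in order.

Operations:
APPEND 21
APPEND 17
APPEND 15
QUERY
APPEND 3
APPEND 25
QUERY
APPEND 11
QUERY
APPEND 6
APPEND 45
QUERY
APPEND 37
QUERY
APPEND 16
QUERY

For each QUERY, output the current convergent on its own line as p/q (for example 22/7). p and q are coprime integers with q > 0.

5391/256
418666/19881
4621857/219476
1271363217/60372641
47068588837/2235124454
754368784609/35822363905

APPEND 21: p_0 = 21·1 + 0 = 21, q_0 = 21·0 + 1 = 1 → 21/1
APPEND 17: p_1 = 17·21 + 1 = 358, q_1 = 17·1 + 0 = 17 → 358/17
APPEND 15: p_2 = 15·358 + 21 = 5391, q_2 = 15·17 + 1 = 256 → 5391/256
APPEND 3: p_3 = 3·5391 + 358 = 16531, q_3 = 3·256 + 17 = 785 → 16531/785
APPEND 25: p_4 = 25·16531 + 5391 = 418666, q_4 = 25·785 + 256 = 19881 → 418666/19881
APPEND 11: p_5 = 11·418666 + 16531 = 4621857, q_5 = 11·19881 + 785 = 219476 → 4621857/219476
APPEND 6: p_6 = 6·4621857 + 418666 = 28149808, q_6 = 6·219476 + 19881 = 1336737 → 28149808/1336737
APPEND 45: p_7 = 45·28149808 + 4621857 = 1271363217, q_7 = 45·1336737 + 219476 = 60372641 → 1271363217/60372641
APPEND 37: p_8 = 37·1271363217 + 28149808 = 47068588837, q_8 = 37·60372641 + 1336737 = 2235124454 → 47068588837/2235124454
APPEND 16: p_9 = 16·47068588837 + 1271363217 = 754368784609, q_9 = 16·2235124454 + 60372641 = 35822363905 → 754368784609/35822363905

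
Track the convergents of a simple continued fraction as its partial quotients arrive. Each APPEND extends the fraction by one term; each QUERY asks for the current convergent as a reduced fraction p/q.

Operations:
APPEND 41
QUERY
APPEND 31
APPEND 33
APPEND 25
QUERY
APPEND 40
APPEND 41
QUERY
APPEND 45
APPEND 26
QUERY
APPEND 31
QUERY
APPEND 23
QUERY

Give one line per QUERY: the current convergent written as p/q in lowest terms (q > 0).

APPEND 41: p_0 = 41·1 + 0 = 41, q_0 = 41·0 + 1 = 1 → 41/1
APPEND 31: p_1 = 31·41 + 1 = 1272, q_1 = 31·1 + 0 = 31 → 1272/31
APPEND 33: p_2 = 33·1272 + 41 = 42017, q_2 = 33·31 + 1 = 1024 → 42017/1024
APPEND 25: p_3 = 25·42017 + 1272 = 1051697, q_3 = 25·1024 + 31 = 25631 → 1051697/25631
APPEND 40: p_4 = 40·1051697 + 42017 = 42109897, q_4 = 40·25631 + 1024 = 1026264 → 42109897/1026264
APPEND 41: p_5 = 41·42109897 + 1051697 = 1727557474, q_5 = 41·1026264 + 25631 = 42102455 → 1727557474/42102455
APPEND 45: p_6 = 45·1727557474 + 42109897 = 77782196227, q_6 = 45·42102455 + 1026264 = 1895636739 → 77782196227/1895636739
APPEND 26: p_7 = 26·77782196227 + 1727557474 = 2024064659376, q_7 = 26·1895636739 + 42102455 = 49328657669 → 2024064659376/49328657669
APPEND 31: p_8 = 31·2024064659376 + 77782196227 = 62823786636883, q_8 = 31·49328657669 + 1895636739 = 1531084024478 → 62823786636883/1531084024478
APPEND 23: p_9 = 23·62823786636883 + 2024064659376 = 1446971157307685, q_9 = 23·1531084024478 + 49328657669 = 35264261220663 → 1446971157307685/35264261220663

41/1
1051697/25631
1727557474/42102455
2024064659376/49328657669
62823786636883/1531084024478
1446971157307685/35264261220663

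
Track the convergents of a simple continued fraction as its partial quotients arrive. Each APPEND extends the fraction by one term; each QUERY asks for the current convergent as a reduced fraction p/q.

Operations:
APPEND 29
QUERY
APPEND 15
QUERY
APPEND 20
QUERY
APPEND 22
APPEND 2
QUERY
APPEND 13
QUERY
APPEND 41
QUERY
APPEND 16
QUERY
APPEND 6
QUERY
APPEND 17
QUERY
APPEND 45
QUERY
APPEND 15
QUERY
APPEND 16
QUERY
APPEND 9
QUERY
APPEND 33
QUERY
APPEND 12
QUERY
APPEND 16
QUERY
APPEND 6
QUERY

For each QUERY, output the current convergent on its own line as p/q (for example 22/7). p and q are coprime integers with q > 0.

29/1
436/15
8749/301
394577/13575
5322415/183112
218613592/7521167
3503139887/120521784
21237452914/730651871
364539839425/12541603591
16425530227039/565102813466
246747493245010/8489083805581
3964385422147199/136390443702762
35926216292569801/1236003077130439
1189529523076950632/40924491989007249
14310280493215977385/492329906945217427
230154017414532588792/7918203003112486081
1395234384980411510137/48001547925620133913

APPEND 29: p_0 = 29·1 + 0 = 29, q_0 = 29·0 + 1 = 1 → 29/1
APPEND 15: p_1 = 15·29 + 1 = 436, q_1 = 15·1 + 0 = 15 → 436/15
APPEND 20: p_2 = 20·436 + 29 = 8749, q_2 = 20·15 + 1 = 301 → 8749/301
APPEND 22: p_3 = 22·8749 + 436 = 192914, q_3 = 22·301 + 15 = 6637 → 192914/6637
APPEND 2: p_4 = 2·192914 + 8749 = 394577, q_4 = 2·6637 + 301 = 13575 → 394577/13575
APPEND 13: p_5 = 13·394577 + 192914 = 5322415, q_5 = 13·13575 + 6637 = 183112 → 5322415/183112
APPEND 41: p_6 = 41·5322415 + 394577 = 218613592, q_6 = 41·183112 + 13575 = 7521167 → 218613592/7521167
APPEND 16: p_7 = 16·218613592 + 5322415 = 3503139887, q_7 = 16·7521167 + 183112 = 120521784 → 3503139887/120521784
APPEND 6: p_8 = 6·3503139887 + 218613592 = 21237452914, q_8 = 6·120521784 + 7521167 = 730651871 → 21237452914/730651871
APPEND 17: p_9 = 17·21237452914 + 3503139887 = 364539839425, q_9 = 17·730651871 + 120521784 = 12541603591 → 364539839425/12541603591
APPEND 45: p_10 = 45·364539839425 + 21237452914 = 16425530227039, q_10 = 45·12541603591 + 730651871 = 565102813466 → 16425530227039/565102813466
APPEND 15: p_11 = 15·16425530227039 + 364539839425 = 246747493245010, q_11 = 15·565102813466 + 12541603591 = 8489083805581 → 246747493245010/8489083805581
APPEND 16: p_12 = 16·246747493245010 + 16425530227039 = 3964385422147199, q_12 = 16·8489083805581 + 565102813466 = 136390443702762 → 3964385422147199/136390443702762
APPEND 9: p_13 = 9·3964385422147199 + 246747493245010 = 35926216292569801, q_13 = 9·136390443702762 + 8489083805581 = 1236003077130439 → 35926216292569801/1236003077130439
APPEND 33: p_14 = 33·35926216292569801 + 3964385422147199 = 1189529523076950632, q_14 = 33·1236003077130439 + 136390443702762 = 40924491989007249 → 1189529523076950632/40924491989007249
APPEND 12: p_15 = 12·1189529523076950632 + 35926216292569801 = 14310280493215977385, q_15 = 12·40924491989007249 + 1236003077130439 = 492329906945217427 → 14310280493215977385/492329906945217427
APPEND 16: p_16 = 16·14310280493215977385 + 1189529523076950632 = 230154017414532588792, q_16 = 16·492329906945217427 + 40924491989007249 = 7918203003112486081 → 230154017414532588792/7918203003112486081
APPEND 6: p_17 = 6·230154017414532588792 + 14310280493215977385 = 1395234384980411510137, q_17 = 6·7918203003112486081 + 492329906945217427 = 48001547925620133913 → 1395234384980411510137/48001547925620133913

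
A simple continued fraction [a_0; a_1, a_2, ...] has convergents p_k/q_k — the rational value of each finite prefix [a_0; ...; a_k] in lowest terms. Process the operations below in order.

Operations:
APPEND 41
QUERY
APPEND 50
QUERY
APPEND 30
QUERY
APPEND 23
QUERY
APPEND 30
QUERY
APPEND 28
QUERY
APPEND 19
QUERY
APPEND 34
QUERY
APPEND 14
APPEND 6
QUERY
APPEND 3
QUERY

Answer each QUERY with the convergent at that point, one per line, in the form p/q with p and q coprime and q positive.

APPEND 41: p_0 = 41·1 + 0 = 41, q_0 = 41·0 + 1 = 1 → 41/1
APPEND 50: p_1 = 50·41 + 1 = 2051, q_1 = 50·1 + 0 = 50 → 2051/50
APPEND 30: p_2 = 30·2051 + 41 = 61571, q_2 = 30·50 + 1 = 1501 → 61571/1501
APPEND 23: p_3 = 23·61571 + 2051 = 1418184, q_3 = 23·1501 + 50 = 34573 → 1418184/34573
APPEND 30: p_4 = 30·1418184 + 61571 = 42607091, q_4 = 30·34573 + 1501 = 1038691 → 42607091/1038691
APPEND 28: p_5 = 28·42607091 + 1418184 = 1194416732, q_5 = 28·1038691 + 34573 = 29117921 → 1194416732/29117921
APPEND 19: p_6 = 19·1194416732 + 42607091 = 22736524999, q_6 = 19·29117921 + 1038691 = 554279190 → 22736524999/554279190
APPEND 34: p_7 = 34·22736524999 + 1194416732 = 774236266698, q_7 = 34·554279190 + 29117921 = 18874610381 → 774236266698/18874610381
APPEND 14: p_8 = 14·774236266698 + 22736524999 = 10862044258771, q_8 = 14·18874610381 + 554279190 = 264798824524 → 10862044258771/264798824524
APPEND 6: p_9 = 6·10862044258771 + 774236266698 = 65946501819324, q_9 = 6·264798824524 + 18874610381 = 1607667557525 → 65946501819324/1607667557525
APPEND 3: p_10 = 3·65946501819324 + 10862044258771 = 208701549716743, q_10 = 3·1607667557525 + 264798824524 = 5087801497099 → 208701549716743/5087801497099

41/1
2051/50
61571/1501
1418184/34573
42607091/1038691
1194416732/29117921
22736524999/554279190
774236266698/18874610381
65946501819324/1607667557525
208701549716743/5087801497099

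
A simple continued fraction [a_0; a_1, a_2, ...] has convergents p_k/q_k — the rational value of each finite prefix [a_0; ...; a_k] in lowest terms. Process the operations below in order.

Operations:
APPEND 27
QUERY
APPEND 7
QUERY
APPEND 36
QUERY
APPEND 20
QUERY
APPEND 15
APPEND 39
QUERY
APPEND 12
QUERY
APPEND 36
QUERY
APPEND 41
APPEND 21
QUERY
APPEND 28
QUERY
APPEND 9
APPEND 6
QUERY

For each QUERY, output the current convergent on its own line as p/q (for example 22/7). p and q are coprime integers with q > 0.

27/1
190/7
6867/253
137530/5067
80860393/2979129
972394533/35825806
35087063581/1292708145
30265469092015/1115066762916
848872676577774/31274906221399
46869590026329660/1726810242754441

APPEND 27: p_0 = 27·1 + 0 = 27, q_0 = 27·0 + 1 = 1 → 27/1
APPEND 7: p_1 = 7·27 + 1 = 190, q_1 = 7·1 + 0 = 7 → 190/7
APPEND 36: p_2 = 36·190 + 27 = 6867, q_2 = 36·7 + 1 = 253 → 6867/253
APPEND 20: p_3 = 20·6867 + 190 = 137530, q_3 = 20·253 + 7 = 5067 → 137530/5067
APPEND 15: p_4 = 15·137530 + 6867 = 2069817, q_4 = 15·5067 + 253 = 76258 → 2069817/76258
APPEND 39: p_5 = 39·2069817 + 137530 = 80860393, q_5 = 39·76258 + 5067 = 2979129 → 80860393/2979129
APPEND 12: p_6 = 12·80860393 + 2069817 = 972394533, q_6 = 12·2979129 + 76258 = 35825806 → 972394533/35825806
APPEND 36: p_7 = 36·972394533 + 80860393 = 35087063581, q_7 = 36·35825806 + 2979129 = 1292708145 → 35087063581/1292708145
APPEND 41: p_8 = 41·35087063581 + 972394533 = 1439542001354, q_8 = 41·1292708145 + 35825806 = 53036859751 → 1439542001354/53036859751
APPEND 21: p_9 = 21·1439542001354 + 35087063581 = 30265469092015, q_9 = 21·53036859751 + 1292708145 = 1115066762916 → 30265469092015/1115066762916
APPEND 28: p_10 = 28·30265469092015 + 1439542001354 = 848872676577774, q_10 = 28·1115066762916 + 53036859751 = 31274906221399 → 848872676577774/31274906221399
APPEND 9: p_11 = 9·848872676577774 + 30265469092015 = 7670119558291981, q_11 = 9·31274906221399 + 1115066762916 = 282589222755507 → 7670119558291981/282589222755507
APPEND 6: p_12 = 6·7670119558291981 + 848872676577774 = 46869590026329660, q_12 = 6·282589222755507 + 31274906221399 = 1726810242754441 → 46869590026329660/1726810242754441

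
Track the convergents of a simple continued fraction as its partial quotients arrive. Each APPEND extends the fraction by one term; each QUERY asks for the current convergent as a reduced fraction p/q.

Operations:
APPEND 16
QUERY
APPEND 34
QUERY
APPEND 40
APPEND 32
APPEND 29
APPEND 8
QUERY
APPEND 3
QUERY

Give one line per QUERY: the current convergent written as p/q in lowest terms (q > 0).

16/1
545/34
162961609/10166426
509167696/31764633

APPEND 16: p_0 = 16·1 + 0 = 16, q_0 = 16·0 + 1 = 1 → 16/1
APPEND 34: p_1 = 34·16 + 1 = 545, q_1 = 34·1 + 0 = 34 → 545/34
APPEND 40: p_2 = 40·545 + 16 = 21816, q_2 = 40·34 + 1 = 1361 → 21816/1361
APPEND 32: p_3 = 32·21816 + 545 = 698657, q_3 = 32·1361 + 34 = 43586 → 698657/43586
APPEND 29: p_4 = 29·698657 + 21816 = 20282869, q_4 = 29·43586 + 1361 = 1265355 → 20282869/1265355
APPEND 8: p_5 = 8·20282869 + 698657 = 162961609, q_5 = 8·1265355 + 43586 = 10166426 → 162961609/10166426
APPEND 3: p_6 = 3·162961609 + 20282869 = 509167696, q_6 = 3·10166426 + 1265355 = 31764633 → 509167696/31764633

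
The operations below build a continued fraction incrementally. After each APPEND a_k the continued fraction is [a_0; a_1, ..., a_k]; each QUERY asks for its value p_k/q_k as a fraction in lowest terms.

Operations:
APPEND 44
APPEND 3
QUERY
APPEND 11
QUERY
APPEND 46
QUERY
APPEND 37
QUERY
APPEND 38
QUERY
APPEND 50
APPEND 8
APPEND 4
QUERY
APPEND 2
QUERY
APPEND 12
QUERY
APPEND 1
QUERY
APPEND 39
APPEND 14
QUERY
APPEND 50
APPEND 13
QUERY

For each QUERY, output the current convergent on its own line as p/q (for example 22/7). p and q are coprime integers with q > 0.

133/3
1507/34
69455/1567
2571342/58013
97780451/2206061
161813720240/3650739323
362857972067/8186573211
4516109385044/101889617855
4878967357111/110076191066
2732020675730333/61638131163072
1781077805772507632/40183556581062449

APPEND 44: p_0 = 44·1 + 0 = 44, q_0 = 44·0 + 1 = 1 → 44/1
APPEND 3: p_1 = 3·44 + 1 = 133, q_1 = 3·1 + 0 = 3 → 133/3
APPEND 11: p_2 = 11·133 + 44 = 1507, q_2 = 11·3 + 1 = 34 → 1507/34
APPEND 46: p_3 = 46·1507 + 133 = 69455, q_3 = 46·34 + 3 = 1567 → 69455/1567
APPEND 37: p_4 = 37·69455 + 1507 = 2571342, q_4 = 37·1567 + 34 = 58013 → 2571342/58013
APPEND 38: p_5 = 38·2571342 + 69455 = 97780451, q_5 = 38·58013 + 1567 = 2206061 → 97780451/2206061
APPEND 50: p_6 = 50·97780451 + 2571342 = 4891593892, q_6 = 50·2206061 + 58013 = 110361063 → 4891593892/110361063
APPEND 8: p_7 = 8·4891593892 + 97780451 = 39230531587, q_7 = 8·110361063 + 2206061 = 885094565 → 39230531587/885094565
APPEND 4: p_8 = 4·39230531587 + 4891593892 = 161813720240, q_8 = 4·885094565 + 110361063 = 3650739323 → 161813720240/3650739323
APPEND 2: p_9 = 2·161813720240 + 39230531587 = 362857972067, q_9 = 2·3650739323 + 885094565 = 8186573211 → 362857972067/8186573211
APPEND 12: p_10 = 12·362857972067 + 161813720240 = 4516109385044, q_10 = 12·8186573211 + 3650739323 = 101889617855 → 4516109385044/101889617855
APPEND 1: p_11 = 1·4516109385044 + 362857972067 = 4878967357111, q_11 = 1·101889617855 + 8186573211 = 110076191066 → 4878967357111/110076191066
APPEND 39: p_12 = 39·4878967357111 + 4516109385044 = 194795836312373, q_12 = 39·110076191066 + 101889617855 = 4394861069429 → 194795836312373/4394861069429
APPEND 14: p_13 = 14·194795836312373 + 4878967357111 = 2732020675730333, q_13 = 14·4394861069429 + 110076191066 = 61638131163072 → 2732020675730333/61638131163072
APPEND 50: p_14 = 50·2732020675730333 + 194795836312373 = 136795829622829023, q_14 = 50·61638131163072 + 4394861069429 = 3086301419223029 → 136795829622829023/3086301419223029
APPEND 13: p_15 = 13·136795829622829023 + 2732020675730333 = 1781077805772507632, q_15 = 13·3086301419223029 + 61638131163072 = 40183556581062449 → 1781077805772507632/40183556581062449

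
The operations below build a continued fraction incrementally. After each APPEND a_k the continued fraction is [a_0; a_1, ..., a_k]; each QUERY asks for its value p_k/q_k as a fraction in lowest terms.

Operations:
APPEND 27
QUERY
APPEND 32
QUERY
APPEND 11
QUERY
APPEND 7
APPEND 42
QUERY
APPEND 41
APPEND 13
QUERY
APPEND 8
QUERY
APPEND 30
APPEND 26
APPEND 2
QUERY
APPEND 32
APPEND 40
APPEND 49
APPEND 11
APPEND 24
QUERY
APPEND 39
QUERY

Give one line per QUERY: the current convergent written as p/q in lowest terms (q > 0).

APPEND 27: p_0 = 27·1 + 0 = 27, q_0 = 27·0 + 1 = 1 → 27/1
APPEND 32: p_1 = 32·27 + 1 = 865, q_1 = 32·1 + 0 = 32 → 865/32
APPEND 11: p_2 = 11·865 + 27 = 9542, q_2 = 11·32 + 1 = 353 → 9542/353
APPEND 7: p_3 = 7·9542 + 865 = 67659, q_3 = 7·353 + 32 = 2503 → 67659/2503
APPEND 42: p_4 = 42·67659 + 9542 = 2851220, q_4 = 42·2503 + 353 = 105479 → 2851220/105479
APPEND 41: p_5 = 41·2851220 + 67659 = 116967679, q_5 = 41·105479 + 2503 = 4327142 → 116967679/4327142
APPEND 13: p_6 = 13·116967679 + 2851220 = 1523431047, q_6 = 13·4327142 + 105479 = 56358325 → 1523431047/56358325
APPEND 8: p_7 = 8·1523431047 + 116967679 = 12304416055, q_7 = 8·56358325 + 4327142 = 455193742 → 12304416055/455193742
APPEND 30: p_8 = 30·12304416055 + 1523431047 = 370655912697, q_8 = 30·455193742 + 56358325 = 13712170585 → 370655912697/13712170585
APPEND 26: p_9 = 26·370655912697 + 12304416055 = 9649358146177, q_9 = 26·13712170585 + 455193742 = 356971628952 → 9649358146177/356971628952
APPEND 2: p_10 = 2·9649358146177 + 370655912697 = 19669372205051, q_10 = 2·356971628952 + 13712170585 = 727655428489 → 19669372205051/727655428489
APPEND 32: p_11 = 32·19669372205051 + 9649358146177 = 639069268707809, q_11 = 32·727655428489 + 356971628952 = 23641945340600 → 639069268707809/23641945340600
APPEND 40: p_12 = 40·639069268707809 + 19669372205051 = 25582440120517411, q_12 = 40·23641945340600 + 727655428489 = 946405469052489 → 25582440120517411/946405469052489
APPEND 49: p_13 = 49·25582440120517411 + 639069268707809 = 1254178635174060948, q_13 = 49·946405469052489 + 23641945340600 = 46397509928912561 → 1254178635174060948/46397509928912561
APPEND 11: p_14 = 11·1254178635174060948 + 25582440120517411 = 13821547427035187839, q_14 = 11·46397509928912561 + 946405469052489 = 511319014687090660 → 13821547427035187839/511319014687090660
APPEND 24: p_15 = 24·13821547427035187839 + 1254178635174060948 = 332971316884018569084, q_15 = 24·511319014687090660 + 46397509928912561 = 12318053862419088401 → 332971316884018569084/12318053862419088401
APPEND 39: p_16 = 39·332971316884018569084 + 13821547427035187839 = 12999702905903759382115, q_16 = 39·12318053862419088401 + 511319014687090660 = 480915419649031538299 → 12999702905903759382115/480915419649031538299

27/1
865/32
9542/353
2851220/105479
1523431047/56358325
12304416055/455193742
19669372205051/727655428489
332971316884018569084/12318053862419088401
12999702905903759382115/480915419649031538299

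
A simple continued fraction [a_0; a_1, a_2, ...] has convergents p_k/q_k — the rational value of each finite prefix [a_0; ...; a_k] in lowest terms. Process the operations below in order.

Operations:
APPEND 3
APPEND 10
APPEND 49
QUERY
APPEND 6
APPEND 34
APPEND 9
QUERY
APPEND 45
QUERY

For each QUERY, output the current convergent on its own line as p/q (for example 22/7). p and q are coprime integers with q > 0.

APPEND 3: p_0 = 3·1 + 0 = 3, q_0 = 3·0 + 1 = 1 → 3/1
APPEND 10: p_1 = 10·3 + 1 = 31, q_1 = 10·1 + 0 = 10 → 31/10
APPEND 49: p_2 = 49·31 + 3 = 1522, q_2 = 49·10 + 1 = 491 → 1522/491
APPEND 6: p_3 = 6·1522 + 31 = 9163, q_3 = 6·491 + 10 = 2956 → 9163/2956
APPEND 34: p_4 = 34·9163 + 1522 = 313064, q_4 = 34·2956 + 491 = 100995 → 313064/100995
APPEND 9: p_5 = 9·313064 + 9163 = 2826739, q_5 = 9·100995 + 2956 = 911911 → 2826739/911911
APPEND 45: p_6 = 45·2826739 + 313064 = 127516319, q_6 = 45·911911 + 100995 = 41136990 → 127516319/41136990

1522/491
2826739/911911
127516319/41136990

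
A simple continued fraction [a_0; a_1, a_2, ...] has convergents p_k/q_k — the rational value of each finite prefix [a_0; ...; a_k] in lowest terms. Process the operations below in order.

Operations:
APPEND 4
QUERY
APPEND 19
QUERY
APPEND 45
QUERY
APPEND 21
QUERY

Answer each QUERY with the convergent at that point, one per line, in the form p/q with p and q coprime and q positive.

APPEND 4: p_0 = 4·1 + 0 = 4, q_0 = 4·0 + 1 = 1 → 4/1
APPEND 19: p_1 = 19·4 + 1 = 77, q_1 = 19·1 + 0 = 19 → 77/19
APPEND 45: p_2 = 45·77 + 4 = 3469, q_2 = 45·19 + 1 = 856 → 3469/856
APPEND 21: p_3 = 21·3469 + 77 = 72926, q_3 = 21·856 + 19 = 17995 → 72926/17995

4/1
77/19
3469/856
72926/17995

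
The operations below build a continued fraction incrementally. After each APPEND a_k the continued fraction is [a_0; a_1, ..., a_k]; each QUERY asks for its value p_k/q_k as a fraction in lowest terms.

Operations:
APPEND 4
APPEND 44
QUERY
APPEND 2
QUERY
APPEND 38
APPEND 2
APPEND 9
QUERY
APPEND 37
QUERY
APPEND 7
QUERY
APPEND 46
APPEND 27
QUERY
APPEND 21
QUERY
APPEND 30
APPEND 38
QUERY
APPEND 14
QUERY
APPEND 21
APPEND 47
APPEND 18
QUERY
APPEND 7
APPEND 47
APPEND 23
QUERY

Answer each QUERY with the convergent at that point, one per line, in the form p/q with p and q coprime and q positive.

APPEND 4: p_0 = 4·1 + 0 = 4, q_0 = 4·0 + 1 = 1 → 4/1
APPEND 44: p_1 = 44·4 + 1 = 177, q_1 = 44·1 + 0 = 44 → 177/44
APPEND 2: p_2 = 2·177 + 4 = 358, q_2 = 2·44 + 1 = 89 → 358/89
APPEND 38: p_3 = 38·358 + 177 = 13781, q_3 = 38·89 + 44 = 3426 → 13781/3426
APPEND 2: p_4 = 2·13781 + 358 = 27920, q_4 = 2·3426 + 89 = 6941 → 27920/6941
APPEND 9: p_5 = 9·27920 + 13781 = 265061, q_5 = 9·6941 + 3426 = 65895 → 265061/65895
APPEND 37: p_6 = 37·265061 + 27920 = 9835177, q_6 = 37·65895 + 6941 = 2445056 → 9835177/2445056
APPEND 7: p_7 = 7·9835177 + 265061 = 69111300, q_7 = 7·2445056 + 65895 = 17181287 → 69111300/17181287
APPEND 46: p_8 = 46·69111300 + 9835177 = 3188954977, q_8 = 46·17181287 + 2445056 = 792784258 → 3188954977/792784258
APPEND 27: p_9 = 27·3188954977 + 69111300 = 86170895679, q_9 = 27·792784258 + 17181287 = 21422356253 → 86170895679/21422356253
APPEND 21: p_10 = 21·86170895679 + 3188954977 = 1812777764236, q_10 = 21·21422356253 + 792784258 = 450662265571 → 1812777764236/450662265571
APPEND 30: p_11 = 30·1812777764236 + 86170895679 = 54469503822759, q_11 = 30·450662265571 + 21422356253 = 13541290323383 → 54469503822759/13541290323383
APPEND 38: p_12 = 38·54469503822759 + 1812777764236 = 2071653923029078, q_12 = 38·13541290323383 + 450662265571 = 515019694554125 → 2071653923029078/515019694554125
APPEND 14: p_13 = 14·2071653923029078 + 54469503822759 = 29057624426229851, q_13 = 14·515019694554125 + 13541290323383 = 7223817014081133 → 29057624426229851/7223817014081133
APPEND 21: p_14 = 21·29057624426229851 + 2071653923029078 = 612281766873855949, q_14 = 21·7223817014081133 + 515019694554125 = 152215176990257918 → 612281766873855949/152215176990257918
APPEND 47: p_15 = 47·612281766873855949 + 29057624426229851 = 28806300667497459454, q_15 = 47·152215176990257918 + 7223817014081133 = 7161337135556203279 → 28806300667497459454/7161337135556203279
APPEND 18: p_16 = 18·28806300667497459454 + 612281766873855949 = 519125693781828126121, q_16 = 18·7161337135556203279 + 152215176990257918 = 129056283617001916940 → 519125693781828126121/129056283617001916940
APPEND 7: p_17 = 7·519125693781828126121 + 28806300667497459454 = 3662686157140294342301, q_17 = 7·129056283617001916940 + 7161337135556203279 = 910555322454569621859 → 3662686157140294342301/910555322454569621859
APPEND 47: p_18 = 47·3662686157140294342301 + 519125693781828126121 = 172665375079375662214268, q_18 = 47·910555322454569621859 + 129056283617001916940 = 42925156438981774144313 → 172665375079375662214268/42925156438981774144313
APPEND 23: p_19 = 23·172665375079375662214268 + 3662686157140294342301 = 3974966312982780525270465, q_19 = 23·42925156438981774144313 + 910555322454569621859 = 988189153419035374941058 → 3974966312982780525270465/988189153419035374941058

177/44
358/89
265061/65895
9835177/2445056
69111300/17181287
86170895679/21422356253
1812777764236/450662265571
2071653923029078/515019694554125
29057624426229851/7223817014081133
519125693781828126121/129056283617001916940
3974966312982780525270465/988189153419035374941058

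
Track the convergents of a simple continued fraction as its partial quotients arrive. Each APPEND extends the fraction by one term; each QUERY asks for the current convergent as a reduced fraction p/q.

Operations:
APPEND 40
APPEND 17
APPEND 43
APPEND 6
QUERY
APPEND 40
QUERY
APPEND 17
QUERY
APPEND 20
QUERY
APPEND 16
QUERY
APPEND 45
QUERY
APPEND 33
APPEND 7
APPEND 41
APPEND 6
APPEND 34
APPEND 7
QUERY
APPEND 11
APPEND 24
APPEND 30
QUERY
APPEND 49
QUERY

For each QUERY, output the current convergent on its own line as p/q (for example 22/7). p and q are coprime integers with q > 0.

176619/4409
7094083/177092
120776030/3014973
2422614683/60476552
38882610958/970639805
1752140107793/43739267777
24212893840835607247/604434681136527366
195242391573252079342560/4873902040403071882337
9573376273927981417244287/238983438888771818852687

APPEND 40: p_0 = 40·1 + 0 = 40, q_0 = 40·0 + 1 = 1 → 40/1
APPEND 17: p_1 = 17·40 + 1 = 681, q_1 = 17·1 + 0 = 17 → 681/17
APPEND 43: p_2 = 43·681 + 40 = 29323, q_2 = 43·17 + 1 = 732 → 29323/732
APPEND 6: p_3 = 6·29323 + 681 = 176619, q_3 = 6·732 + 17 = 4409 → 176619/4409
APPEND 40: p_4 = 40·176619 + 29323 = 7094083, q_4 = 40·4409 + 732 = 177092 → 7094083/177092
APPEND 17: p_5 = 17·7094083 + 176619 = 120776030, q_5 = 17·177092 + 4409 = 3014973 → 120776030/3014973
APPEND 20: p_6 = 20·120776030 + 7094083 = 2422614683, q_6 = 20·3014973 + 177092 = 60476552 → 2422614683/60476552
APPEND 16: p_7 = 16·2422614683 + 120776030 = 38882610958, q_7 = 16·60476552 + 3014973 = 970639805 → 38882610958/970639805
APPEND 45: p_8 = 45·38882610958 + 2422614683 = 1752140107793, q_8 = 45·970639805 + 60476552 = 43739267777 → 1752140107793/43739267777
APPEND 33: p_9 = 33·1752140107793 + 38882610958 = 57859506168127, q_9 = 33·43739267777 + 970639805 = 1444366476446 → 57859506168127/1444366476446
APPEND 7: p_10 = 7·57859506168127 + 1752140107793 = 406768683284682, q_10 = 7·1444366476446 + 43739267777 = 10154304602899 → 406768683284682/10154304602899
APPEND 41: p_11 = 41·406768683284682 + 57859506168127 = 16735375520840089, q_11 = 41·10154304602899 + 1444366476446 = 417770855195305 → 16735375520840089/417770855195305
APPEND 6: p_12 = 6·16735375520840089 + 406768683284682 = 100819021808325216, q_12 = 6·417770855195305 + 10154304602899 = 2516779435774729 → 100819021808325216/2516779435774729
APPEND 34: p_13 = 34·100819021808325216 + 16735375520840089 = 3444582117003897433, q_13 = 34·2516779435774729 + 417770855195305 = 85988271671536091 → 3444582117003897433/85988271671536091
APPEND 7: p_14 = 7·3444582117003897433 + 100819021808325216 = 24212893840835607247, q_14 = 7·85988271671536091 + 2516779435774729 = 604434681136527366 → 24212893840835607247/604434681136527366
APPEND 11: p_15 = 11·24212893840835607247 + 3444582117003897433 = 269786414366195577150, q_15 = 11·604434681136527366 + 85988271671536091 = 6734769764173337117 → 269786414366195577150/6734769764173337117
APPEND 24: p_16 = 24·269786414366195577150 + 24212893840835607247 = 6499086838629529458847, q_16 = 24·6734769764173337117 + 604434681136527366 = 162238909021296618174 → 6499086838629529458847/162238909021296618174
APPEND 30: p_17 = 30·6499086838629529458847 + 269786414366195577150 = 195242391573252079342560, q_17 = 30·162238909021296618174 + 6734769764173337117 = 4873902040403071882337 → 195242391573252079342560/4873902040403071882337
APPEND 49: p_18 = 49·195242391573252079342560 + 6499086838629529458847 = 9573376273927981417244287, q_18 = 49·4873902040403071882337 + 162238909021296618174 = 238983438888771818852687 → 9573376273927981417244287/238983438888771818852687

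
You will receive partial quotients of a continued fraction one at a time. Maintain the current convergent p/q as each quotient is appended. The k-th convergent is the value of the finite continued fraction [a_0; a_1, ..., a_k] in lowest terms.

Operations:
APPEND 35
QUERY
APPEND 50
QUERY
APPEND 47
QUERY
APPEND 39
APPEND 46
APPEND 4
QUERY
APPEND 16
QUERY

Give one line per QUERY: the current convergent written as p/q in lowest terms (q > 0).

APPEND 35: p_0 = 35·1 + 0 = 35, q_0 = 35·0 + 1 = 1 → 35/1
APPEND 50: p_1 = 50·35 + 1 = 1751, q_1 = 50·1 + 0 = 50 → 1751/50
APPEND 47: p_2 = 47·1751 + 35 = 82332, q_2 = 47·50 + 1 = 2351 → 82332/2351
APPEND 39: p_3 = 39·82332 + 1751 = 3212699, q_3 = 39·2351 + 50 = 91739 → 3212699/91739
APPEND 46: p_4 = 46·3212699 + 82332 = 147866486, q_4 = 46·91739 + 2351 = 4222345 → 147866486/4222345
APPEND 4: p_5 = 4·147866486 + 3212699 = 594678643, q_5 = 4·4222345 + 91739 = 16981119 → 594678643/16981119
APPEND 16: p_6 = 16·594678643 + 147866486 = 9662724774, q_6 = 16·16981119 + 4222345 = 275920249 → 9662724774/275920249

35/1
1751/50
82332/2351
594678643/16981119
9662724774/275920249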